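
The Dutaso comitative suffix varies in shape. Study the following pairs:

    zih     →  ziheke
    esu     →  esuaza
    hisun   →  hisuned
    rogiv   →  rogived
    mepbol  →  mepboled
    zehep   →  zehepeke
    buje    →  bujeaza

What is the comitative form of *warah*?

The suffix is conditioned by the final sound: -eke when the stem ends in a voiceless consonant (*zih*, *zehep*); -ed when the stem ends in a voiced consonant (*hisun*, *rogiv*, *mepbol*); -aza when the stem ends in a vowel (*esu*, *buje*).
Since the final sound of *warah* is /h/ (a voiceless consonant), it takes -eke, giving *waraheke*.

waraheke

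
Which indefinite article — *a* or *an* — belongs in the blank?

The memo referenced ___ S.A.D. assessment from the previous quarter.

The indefinite article is chosen by the initial *sound* of the following word, not its spelling.
The initialism *S.A.D.* is read letter by letter; the first letter, S, is pronounced /ɛs/, which begins with a vowel sound.
So the article is *an*: The memo referenced an S.A.D. assessment from the previous quarter.

an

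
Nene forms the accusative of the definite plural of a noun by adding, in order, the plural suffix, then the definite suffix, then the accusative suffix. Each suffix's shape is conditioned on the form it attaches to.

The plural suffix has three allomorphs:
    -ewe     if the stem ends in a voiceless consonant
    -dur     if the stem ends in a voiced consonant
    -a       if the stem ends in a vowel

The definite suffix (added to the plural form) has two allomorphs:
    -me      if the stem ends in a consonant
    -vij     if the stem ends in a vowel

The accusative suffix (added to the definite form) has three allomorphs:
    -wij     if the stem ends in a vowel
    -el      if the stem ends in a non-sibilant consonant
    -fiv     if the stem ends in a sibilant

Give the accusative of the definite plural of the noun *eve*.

eveavijel

Since the final sound of *eve* is /e/ (a vowel), it takes -a, giving *evea*.
The plural form *evea*: final sound = /a/, a vowel → -vij → *eveavij*.
Since the final sound of the definite form *eveavij* is /j/ (a non-sibilant consonant), it takes -el, giving *eveavijel*.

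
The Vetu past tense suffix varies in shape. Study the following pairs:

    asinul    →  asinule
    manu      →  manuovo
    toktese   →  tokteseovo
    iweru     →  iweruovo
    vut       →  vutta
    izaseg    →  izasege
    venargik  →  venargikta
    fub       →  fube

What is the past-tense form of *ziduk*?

Looking at the final sound of each stem: -ta when the stem ends in a voiceless consonant (*vut*, *venargik*); -e when the stem ends in a voiced consonant (*asinul*, *izaseg*, *fub*); -ovo when the stem ends in a vowel (*manu*, *toktese*, *iweru*).
*ziduk*: final sound = /k/, a voiceless consonant → -ta → *zidukta*.

zidukta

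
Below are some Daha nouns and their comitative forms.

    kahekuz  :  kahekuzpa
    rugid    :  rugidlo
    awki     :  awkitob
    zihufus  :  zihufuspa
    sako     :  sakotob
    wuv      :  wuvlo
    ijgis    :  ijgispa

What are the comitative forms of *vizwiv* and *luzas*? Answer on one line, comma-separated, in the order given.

vizwivlo, luzaspa

Looking at the final sound of each stem: -pa when the stem ends in a sibilant (*kahekuz*, *zihufus*, *ijgis*); -lo when the stem ends in a non-sibilant consonant (*rugid*, *wuv*); -tob when the stem ends in a vowel (*awki*, *sako*).
Since the final sound of *vizwiv* is /v/ (a non-sibilant consonant), it takes -lo, giving *vizwivlo*.
The final sound of *luzas* is /s/, which is a sibilant, so the suffix is -pa, giving *luzaspa*.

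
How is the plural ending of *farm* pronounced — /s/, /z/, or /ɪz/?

The stem *farm* ends in a voiced non-sibilant sound.
The plural suffix surfaces as /ɪz/ after sibilants, /s/ after other voiceless consonants, and /z/ after other voiced sounds.
So the plural -s on *farm* is pronounced /z/.

/z/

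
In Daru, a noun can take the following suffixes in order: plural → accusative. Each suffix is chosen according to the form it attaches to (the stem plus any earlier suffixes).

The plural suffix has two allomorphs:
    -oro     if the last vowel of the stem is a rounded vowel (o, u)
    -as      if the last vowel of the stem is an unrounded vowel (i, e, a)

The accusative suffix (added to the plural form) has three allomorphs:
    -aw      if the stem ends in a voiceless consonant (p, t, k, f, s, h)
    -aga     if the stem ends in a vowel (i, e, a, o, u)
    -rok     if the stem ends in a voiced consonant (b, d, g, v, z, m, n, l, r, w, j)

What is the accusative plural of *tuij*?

tuijasaw

*tuij* — last vowel /i/ (an unrounded vowel) → -as → *tuijas*.
The plural form *tuijas*: final sound = /s/, a voiceless consonant → -aw → *tuijasaw*.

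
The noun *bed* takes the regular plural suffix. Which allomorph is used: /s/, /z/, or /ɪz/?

/z/

The stem *bed* ends in a voiced non-sibilant sound.
The plural suffix surfaces as /ɪz/ after sibilants, /s/ after other voiceless consonants, and /z/ after other voiced sounds.
So the plural -s on *bed* is pronounced /z/.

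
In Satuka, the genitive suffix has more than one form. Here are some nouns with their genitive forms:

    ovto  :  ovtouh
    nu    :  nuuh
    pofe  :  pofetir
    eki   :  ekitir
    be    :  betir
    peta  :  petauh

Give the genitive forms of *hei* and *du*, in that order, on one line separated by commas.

The pattern is front/back vowel harmony: -tir when the last vowel of the stem is a front vowel (*pofe*, *eki*, *be*); -uh when the last vowel of the stem is a back vowel (*ovto*, *nu*, *peta*).
*hei*: last vowel = /i/, a front vowel → -tir → *heitir*.
Since the last vowel of *du* is /u/ (a back vowel), it takes -uh, giving *duuh*.

heitir, duuh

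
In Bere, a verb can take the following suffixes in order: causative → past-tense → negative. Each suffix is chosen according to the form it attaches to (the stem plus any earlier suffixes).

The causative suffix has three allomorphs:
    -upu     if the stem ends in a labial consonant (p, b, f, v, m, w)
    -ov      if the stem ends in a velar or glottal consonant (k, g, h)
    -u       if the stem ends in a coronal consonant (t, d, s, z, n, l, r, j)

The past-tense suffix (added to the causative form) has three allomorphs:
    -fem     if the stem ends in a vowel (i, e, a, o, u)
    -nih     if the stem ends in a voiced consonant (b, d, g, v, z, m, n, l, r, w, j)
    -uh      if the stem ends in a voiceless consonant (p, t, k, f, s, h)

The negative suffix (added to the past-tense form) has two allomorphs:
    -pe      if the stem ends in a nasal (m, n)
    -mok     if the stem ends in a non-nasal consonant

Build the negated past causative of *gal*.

*gal*: final consonant = /l/, coronal → -u → *galu*.
The causative form *galu*: final sound = /u/, a vowel → -fem → *galufem*.
Since the final consonant of the past-tense form *galufem* is /m/ (a nasal), it takes -pe, giving *galufempe*.

galufempe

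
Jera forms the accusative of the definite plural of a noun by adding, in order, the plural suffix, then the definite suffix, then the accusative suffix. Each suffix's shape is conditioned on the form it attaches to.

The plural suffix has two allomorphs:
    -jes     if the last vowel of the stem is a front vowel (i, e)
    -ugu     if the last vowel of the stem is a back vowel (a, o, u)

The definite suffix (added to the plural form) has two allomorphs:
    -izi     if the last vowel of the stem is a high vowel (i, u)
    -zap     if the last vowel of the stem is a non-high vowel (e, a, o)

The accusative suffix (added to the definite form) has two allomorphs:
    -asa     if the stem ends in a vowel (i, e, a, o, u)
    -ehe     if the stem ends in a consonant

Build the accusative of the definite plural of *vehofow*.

Since the last vowel of *vehofow* is /o/ (a back vowel), it takes -ugu, giving *vehofowugu*.
The plural form *vehofowugu*: last vowel = /u/, a high vowel → -izi → *vehofowuguizi*.
The definite form *vehofowuguizi*: final sound = /i/, a vowel → -asa → *vehofowuguiziasa*.

vehofowuguiziasa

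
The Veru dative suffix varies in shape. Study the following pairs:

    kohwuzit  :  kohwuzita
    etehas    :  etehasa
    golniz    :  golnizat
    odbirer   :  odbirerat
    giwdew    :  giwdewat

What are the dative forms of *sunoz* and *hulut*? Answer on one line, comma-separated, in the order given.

Looking at the final consonant of each stem: -a when the stem ends in a voiceless consonant (*kohwuzit*, *etehas*); -at when the stem ends in a voiced consonant (*golniz*, *odbirer*, *giwdew*).
*sunoz*: final consonant = /z/, voiced → -at → *sunozat*.
*hulut* — final consonant /t/ (voiceless) → -a → *huluta*.

sunozat, huluta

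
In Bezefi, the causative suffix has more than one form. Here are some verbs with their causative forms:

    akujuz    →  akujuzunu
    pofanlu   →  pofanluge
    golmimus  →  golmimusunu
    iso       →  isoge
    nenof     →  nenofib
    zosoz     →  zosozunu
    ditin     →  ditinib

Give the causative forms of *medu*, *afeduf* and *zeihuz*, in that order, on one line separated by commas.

meduge, afedufib, zeihuzunu

The alternation tracks the final sound of the stem — -unu when the stem ends in a sibilant (*akujuz*, *golmimus*, *zosoz*); -ib when the stem ends in a non-sibilant consonant (*nenof*, *ditin*); -ge when the stem ends in a vowel (*pofanlu*, *iso*).
The final sound of *medu* is /u/, which is a vowel, so the suffix is -ge, giving *meduge*.
*afeduf* — final sound /f/ (a non-sibilant consonant) → -ib → *afedufib*.
*zeihuz*: final sound = /z/, a sibilant → -unu → *zeihuzunu*.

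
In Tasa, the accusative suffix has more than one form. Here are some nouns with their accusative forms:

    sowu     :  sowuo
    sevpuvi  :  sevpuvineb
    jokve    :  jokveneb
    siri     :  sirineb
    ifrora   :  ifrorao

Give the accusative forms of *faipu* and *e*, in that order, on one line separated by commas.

faipuo, eneb

The pattern is front/back vowel harmony: -neb when the last vowel of the stem is a front vowel (*sevpuvi*, *jokve*, *siri*); -o when the last vowel of the stem is a back vowel (*sowu*, *ifrora*).
*faipu*: last vowel = /u/, a back vowel → -o → *faipuo*.
*e*: last vowel = /e/, a front vowel → -neb → *eneb*.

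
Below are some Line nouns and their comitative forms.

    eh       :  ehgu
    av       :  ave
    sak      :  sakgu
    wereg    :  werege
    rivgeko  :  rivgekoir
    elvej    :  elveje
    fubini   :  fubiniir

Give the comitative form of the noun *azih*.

azihgu

The suffix is conditioned by the final sound: -gu when the stem ends in a voiceless consonant (*eh*, *sak*); -e when the stem ends in a voiced consonant (*av*, *wereg*, *elvej*); -ir when the stem ends in a vowel (*rivgeko*, *fubini*).
*azih*: final sound = /h/, a voiceless consonant → -gu → *azihgu*.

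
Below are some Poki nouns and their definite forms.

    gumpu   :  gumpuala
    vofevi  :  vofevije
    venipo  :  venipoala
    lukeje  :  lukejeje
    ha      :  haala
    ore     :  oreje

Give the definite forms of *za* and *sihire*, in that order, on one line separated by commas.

zaala, sihireje

The suffix is conditioned by the last vowel: -je when the last vowel of the stem is a front vowel (*vofevi*, *lukeje*, *ore*); -ala when the last vowel of the stem is a back vowel (*gumpu*, *venipo*, *ha*).
Since the last vowel of *za* is /a/ (a back vowel), it takes -ala, giving *zaala*.
*sihire* — last vowel /e/ (a front vowel) → -je → *sihireje*.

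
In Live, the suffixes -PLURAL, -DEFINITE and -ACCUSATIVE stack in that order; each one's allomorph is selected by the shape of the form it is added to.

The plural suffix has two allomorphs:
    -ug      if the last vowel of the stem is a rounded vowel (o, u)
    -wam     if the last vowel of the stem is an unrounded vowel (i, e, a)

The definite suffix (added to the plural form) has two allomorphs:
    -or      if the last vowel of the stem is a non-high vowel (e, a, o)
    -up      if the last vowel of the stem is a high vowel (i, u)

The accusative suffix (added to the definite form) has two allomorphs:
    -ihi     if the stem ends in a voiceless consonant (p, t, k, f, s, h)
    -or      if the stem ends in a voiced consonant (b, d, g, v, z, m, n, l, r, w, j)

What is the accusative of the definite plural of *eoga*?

eogawamoror

*eoga* — last vowel /a/ (an unrounded vowel) → -wam → *eogawam*.
The plural form *eogawam*: last vowel = /a/, a non-high vowel → -or → *eogawamor*.
Since the final consonant of the definite form *eogawamor* is /r/ (voiced), it takes -or, giving *eogawamoror*.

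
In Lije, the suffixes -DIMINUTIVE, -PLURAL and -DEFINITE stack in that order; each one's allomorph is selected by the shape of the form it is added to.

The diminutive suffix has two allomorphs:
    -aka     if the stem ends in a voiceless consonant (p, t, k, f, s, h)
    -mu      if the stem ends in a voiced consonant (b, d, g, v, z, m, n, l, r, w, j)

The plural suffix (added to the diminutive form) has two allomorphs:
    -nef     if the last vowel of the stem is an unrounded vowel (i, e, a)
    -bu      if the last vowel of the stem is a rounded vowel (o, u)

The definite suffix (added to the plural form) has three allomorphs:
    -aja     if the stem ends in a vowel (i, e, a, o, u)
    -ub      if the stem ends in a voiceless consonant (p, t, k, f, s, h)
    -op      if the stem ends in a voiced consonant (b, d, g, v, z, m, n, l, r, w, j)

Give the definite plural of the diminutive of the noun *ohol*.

*ohol*: final consonant = /l/, voiced → -mu → *oholmu*.
The diminutive form *oholmu*: last vowel = /u/, a rounded vowel → -bu → *oholmubu*.
The plural form *oholmubu* — final sound /u/ (a vowel) → -aja → *oholmubuaja*.

oholmubuaja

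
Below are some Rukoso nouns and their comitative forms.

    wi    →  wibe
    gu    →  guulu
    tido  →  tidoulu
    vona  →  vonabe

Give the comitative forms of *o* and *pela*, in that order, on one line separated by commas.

oulu, pelabe

Looking at the last vowel of each stem: -ulu when the last vowel of the stem is a rounded vowel (*gu*, *tido*); -be when the last vowel of the stem is an unrounded vowel (*wi*, *vona*).
The last vowel of *o* is /o/, which is a rounded vowel, so the suffix is -ulu, giving *oulu*.
The last vowel of *pela* is /a/, which is an unrounded vowel, so the suffix is -be, giving *pelabe*.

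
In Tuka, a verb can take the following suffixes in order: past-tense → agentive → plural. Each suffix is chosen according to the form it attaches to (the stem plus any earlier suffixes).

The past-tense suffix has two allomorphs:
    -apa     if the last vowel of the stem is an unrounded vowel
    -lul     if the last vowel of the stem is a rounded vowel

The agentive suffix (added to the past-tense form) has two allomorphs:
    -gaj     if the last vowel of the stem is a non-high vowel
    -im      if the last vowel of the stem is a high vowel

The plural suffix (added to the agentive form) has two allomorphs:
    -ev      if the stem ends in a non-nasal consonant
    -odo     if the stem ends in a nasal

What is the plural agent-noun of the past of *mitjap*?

The last vowel of *mitjap* is /a/, which is an unrounded vowel, so the past-tense suffix is -apa, giving *mitjapapa*.
The past-tense form *mitjapapa*: last vowel = /a/, a non-high vowel → -gaj → *mitjapapagaj*.
The agentive form *mitjapapagaj* — final consonant /j/ (non-nasal) → -ev → *mitjapapagajev*.

mitjapapagajev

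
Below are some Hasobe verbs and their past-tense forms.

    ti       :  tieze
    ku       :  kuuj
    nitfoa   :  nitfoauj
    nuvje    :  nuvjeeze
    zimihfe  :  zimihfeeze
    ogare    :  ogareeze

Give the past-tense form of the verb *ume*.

The pattern is front/back vowel harmony: -eze when the last vowel of the stem is a front vowel (*ti*, *nuvje*, *zimihfe*, *ogare*); -uj when the last vowel of the stem is a back vowel (*ku*, *nitfoa*).
*ume*: last vowel = /e/, a front vowel → -eze → *umeeze*.

umeeze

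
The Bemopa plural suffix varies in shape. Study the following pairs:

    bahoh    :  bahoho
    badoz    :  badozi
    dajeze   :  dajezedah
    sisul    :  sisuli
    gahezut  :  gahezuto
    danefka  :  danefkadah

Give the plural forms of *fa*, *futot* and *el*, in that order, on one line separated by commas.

Looking at the final sound of each stem: -o when the stem ends in a voiceless consonant (*bahoh*, *gahezut*); -i when the stem ends in a voiced consonant (*badoz*, *sisul*); -dah when the stem ends in a vowel (*dajeze*, *danefka*).
Since the final sound of *fa* is /a/ (a vowel), it takes -dah, giving *fadah*.
Since the final sound of *futot* is /t/ (a voiceless consonant), it takes -o, giving *futoto*.
Since the final sound of *el* is /l/ (a voiced consonant), it takes -i, giving *eli*.

fadah, futoto, eli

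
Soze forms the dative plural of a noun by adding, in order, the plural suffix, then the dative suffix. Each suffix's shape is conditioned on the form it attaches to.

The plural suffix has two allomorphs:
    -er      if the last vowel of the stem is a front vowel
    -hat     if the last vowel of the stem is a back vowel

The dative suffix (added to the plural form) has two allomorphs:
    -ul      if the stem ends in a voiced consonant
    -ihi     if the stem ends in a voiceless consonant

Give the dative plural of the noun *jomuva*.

jomuvahatihi

*jomuva*: last vowel = /a/, a back vowel → -hat → *jomuvahat*.
The plural form *jomuvahat*: final consonant = /t/, voiceless → -ihi → *jomuvahatihi*.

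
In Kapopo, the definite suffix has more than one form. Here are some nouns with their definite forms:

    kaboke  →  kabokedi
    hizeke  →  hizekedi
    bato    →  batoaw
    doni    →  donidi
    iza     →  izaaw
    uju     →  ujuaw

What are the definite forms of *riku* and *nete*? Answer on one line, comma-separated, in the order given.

The suffix is conditioned by the last vowel: -di when the last vowel of the stem is a front vowel (*kaboke*, *hizeke*, *doni*); -aw when the last vowel of the stem is a back vowel (*bato*, *iza*, *uju*).
The last vowel of *riku* is /u/, which is a back vowel, so the suffix is -aw, giving *rikuaw*.
*nete*: last vowel = /e/, a front vowel → -di → *netedi*.

rikuaw, netedi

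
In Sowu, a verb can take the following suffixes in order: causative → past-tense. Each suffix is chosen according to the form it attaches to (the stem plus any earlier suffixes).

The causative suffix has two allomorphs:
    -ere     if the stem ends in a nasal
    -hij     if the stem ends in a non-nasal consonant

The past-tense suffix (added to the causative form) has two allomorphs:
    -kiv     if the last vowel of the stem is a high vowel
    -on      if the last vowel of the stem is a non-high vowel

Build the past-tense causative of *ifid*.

The final consonant of *ifid* is /d/, which is non-nasal, so the causative suffix is -hij, giving *ifidhij*.
The causative form *ifidhij* — last vowel /i/ (a high vowel) → -kiv → *ifidhijkiv*.

ifidhijkiv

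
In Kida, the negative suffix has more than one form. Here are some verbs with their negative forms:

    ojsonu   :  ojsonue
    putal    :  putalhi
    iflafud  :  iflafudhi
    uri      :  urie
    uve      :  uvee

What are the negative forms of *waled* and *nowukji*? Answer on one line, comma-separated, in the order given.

waledhi, nowukjie

Looking at the final sound of each stem: -hi when the stem ends in a consonant (*putal*, *iflafud*); -e when the stem ends in a vowel (*ojsonu*, *uri*, *uve*).
The final sound of *waled* is /d/, which is a consonant, so the suffix is -hi, giving *waledhi*.
*nowukji* — final sound /i/ (a vowel) → -e → *nowukjie*.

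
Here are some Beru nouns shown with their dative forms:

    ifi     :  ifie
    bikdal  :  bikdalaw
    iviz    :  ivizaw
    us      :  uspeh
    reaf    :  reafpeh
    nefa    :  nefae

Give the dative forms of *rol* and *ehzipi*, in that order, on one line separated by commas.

rolaw, ehzipie

Looking at the final sound of each stem: -peh when the stem ends in a voiceless consonant (*us*, *reaf*); -aw when the stem ends in a voiced consonant (*bikdal*, *iviz*); -e when the stem ends in a vowel (*ifi*, *nefa*).
*rol*: final sound = /l/, a voiced consonant → -aw → *rolaw*.
The final sound of *ehzipi* is /i/, which is a vowel, so the suffix is -e, giving *ehzipie*.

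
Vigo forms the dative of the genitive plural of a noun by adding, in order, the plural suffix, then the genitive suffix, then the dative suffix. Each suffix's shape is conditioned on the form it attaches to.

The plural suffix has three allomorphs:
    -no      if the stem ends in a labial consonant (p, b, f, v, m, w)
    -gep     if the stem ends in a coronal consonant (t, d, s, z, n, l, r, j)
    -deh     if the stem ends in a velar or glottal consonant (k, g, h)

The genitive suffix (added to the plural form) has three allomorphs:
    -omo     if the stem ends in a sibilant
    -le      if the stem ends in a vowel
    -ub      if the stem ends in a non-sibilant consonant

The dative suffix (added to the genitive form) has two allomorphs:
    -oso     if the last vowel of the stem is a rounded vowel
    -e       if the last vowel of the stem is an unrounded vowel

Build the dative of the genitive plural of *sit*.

sitgepuboso

Since the final consonant of *sit* is /t/ (coronal), it takes -gep, giving *sitgep*.
The final sound of the plural form *sitgep* is /p/, which is a non-sibilant consonant, so the genitive suffix is -ub, giving *sitgepub*.
Since the last vowel of the genitive form *sitgepub* is /u/ (a rounded vowel), it takes -oso, giving *sitgepuboso*.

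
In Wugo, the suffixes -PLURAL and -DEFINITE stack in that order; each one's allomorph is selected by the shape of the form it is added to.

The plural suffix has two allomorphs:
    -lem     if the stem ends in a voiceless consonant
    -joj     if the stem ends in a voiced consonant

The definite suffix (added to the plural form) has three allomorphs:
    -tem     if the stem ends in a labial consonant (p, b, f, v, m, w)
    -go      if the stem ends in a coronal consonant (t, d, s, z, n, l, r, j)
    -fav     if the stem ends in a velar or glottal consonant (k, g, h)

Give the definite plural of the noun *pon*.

ponjojgo

Since the final consonant of *pon* is /n/ (voiced), it takes -joj, giving *ponjoj*.
The plural form *ponjoj* — final consonant /j/ (coronal) → -go → *ponjojgo*.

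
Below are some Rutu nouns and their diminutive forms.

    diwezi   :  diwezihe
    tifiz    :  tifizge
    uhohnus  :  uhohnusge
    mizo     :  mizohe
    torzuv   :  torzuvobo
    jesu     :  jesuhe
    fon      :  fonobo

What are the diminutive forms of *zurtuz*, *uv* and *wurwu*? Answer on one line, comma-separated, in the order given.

zurtuzge, uvobo, wurwuhe

Looking at the final sound of each stem: -ge when the stem ends in a sibilant (*tifiz*, *uhohnus*); -obo when the stem ends in a non-sibilant consonant (*torzuv*, *fon*); -he when the stem ends in a vowel (*diwezi*, *mizo*, *jesu*).
*zurtuz* — final sound /z/ (a sibilant) → -ge → *zurtuzge*.
The final sound of *uv* is /v/, which is a non-sibilant consonant, so the suffix is -obo, giving *uvobo*.
*wurwu*: final sound = /u/, a vowel → -he → *wurwuhe*.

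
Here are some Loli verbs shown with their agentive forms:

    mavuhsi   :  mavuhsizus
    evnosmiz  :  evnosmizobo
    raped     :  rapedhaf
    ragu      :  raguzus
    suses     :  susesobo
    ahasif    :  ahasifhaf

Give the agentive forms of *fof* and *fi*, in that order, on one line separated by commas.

The alternation tracks the final sound of the stem — -obo when the stem ends in a sibilant (*evnosmiz*, *suses*); -haf when the stem ends in a non-sibilant consonant (*raped*, *ahasif*); -zus when the stem ends in a vowel (*mavuhsi*, *ragu*).
*fof*: final sound = /f/, a non-sibilant consonant → -haf → *fofhaf*.
The final sound of *fi* is /i/, which is a vowel, so the suffix is -zus, giving *fizus*.

fofhaf, fizus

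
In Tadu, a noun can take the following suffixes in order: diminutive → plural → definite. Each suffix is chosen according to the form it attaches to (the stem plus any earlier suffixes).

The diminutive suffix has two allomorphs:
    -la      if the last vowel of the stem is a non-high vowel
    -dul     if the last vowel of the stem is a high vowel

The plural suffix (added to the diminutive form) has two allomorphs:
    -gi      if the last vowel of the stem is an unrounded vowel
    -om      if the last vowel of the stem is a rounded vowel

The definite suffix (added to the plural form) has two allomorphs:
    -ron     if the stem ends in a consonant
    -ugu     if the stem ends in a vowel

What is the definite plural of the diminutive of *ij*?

ijdulomron

*ij* — last vowel /i/ (a high vowel) → -dul → *ijdul*.
The diminutive form *ijdul*: last vowel = /u/, a rounded vowel → -om → *ijdulom*.
The plural form *ijdulom*: final sound = /m/, a consonant → -ron → *ijdulomron*.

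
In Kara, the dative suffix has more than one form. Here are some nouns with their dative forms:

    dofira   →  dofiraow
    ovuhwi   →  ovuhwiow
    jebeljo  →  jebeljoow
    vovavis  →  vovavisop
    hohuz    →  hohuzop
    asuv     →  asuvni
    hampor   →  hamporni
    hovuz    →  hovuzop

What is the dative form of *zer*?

zerni

The pattern is sibilance of the final sound: -op when the stem ends in a sibilant (*vovavis*, *hohuz*, *hovuz*); -ni when the stem ends in a non-sibilant consonant (*asuv*, *hampor*); -ow when the stem ends in a vowel (*dofira*, *ovuhwi*, *jebeljo*).
Since the final sound of *zer* is /r/ (a non-sibilant consonant), it takes -ni, giving *zerni*.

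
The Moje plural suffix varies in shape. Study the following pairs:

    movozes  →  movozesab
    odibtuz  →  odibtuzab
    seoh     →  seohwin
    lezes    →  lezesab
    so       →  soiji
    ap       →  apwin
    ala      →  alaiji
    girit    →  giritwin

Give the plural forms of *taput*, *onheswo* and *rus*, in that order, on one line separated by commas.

The alternation tracks the final sound of the stem — -ab when the stem ends in a sibilant (*movozes*, *odibtuz*, *lezes*); -win when the stem ends in a non-sibilant consonant (*seoh*, *ap*, *girit*); -iji when the stem ends in a vowel (*so*, *ala*).
The final sound of *taput* is /t/, which is a non-sibilant consonant, so the suffix is -win, giving *taputwin*.
The final sound of *onheswo* is /o/, which is a vowel, so the suffix is -iji, giving *onheswoiji*.
The final sound of *rus* is /s/, which is a sibilant, so the suffix is -ab, giving *rusab*.

taputwin, onheswoiji, rusab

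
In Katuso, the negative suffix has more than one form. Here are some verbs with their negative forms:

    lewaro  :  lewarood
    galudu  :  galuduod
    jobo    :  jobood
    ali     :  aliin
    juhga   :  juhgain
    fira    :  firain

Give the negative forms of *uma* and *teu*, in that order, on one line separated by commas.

umain, teuod

The suffix is conditioned by the last vowel: -od when the last vowel of the stem is a rounded vowel (*lewaro*, *galudu*, *jobo*); -in when the last vowel of the stem is an unrounded vowel (*ali*, *juhga*, *fira*).
Since the last vowel of *uma* is /a/ (an unrounded vowel), it takes -in, giving *umain*.
*teu*: last vowel = /u/, a rounded vowel → -od → *teuod*.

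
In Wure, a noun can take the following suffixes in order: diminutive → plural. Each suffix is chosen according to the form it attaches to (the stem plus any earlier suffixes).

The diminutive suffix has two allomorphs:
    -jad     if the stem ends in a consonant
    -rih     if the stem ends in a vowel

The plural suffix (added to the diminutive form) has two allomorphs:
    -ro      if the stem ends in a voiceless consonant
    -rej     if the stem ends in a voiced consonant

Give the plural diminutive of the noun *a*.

The final sound of *a* is /a/, which is a vowel, so the diminutive suffix is -rih, giving *arih*.
Since the final consonant of the diminutive form *arih* is /h/ (voiceless), it takes -ro, giving *arihro*.

arihro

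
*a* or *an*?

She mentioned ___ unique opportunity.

The indefinite article is chosen by the initial *sound* of the following word, not its spelling.
*unique* begins with the sound /juː/ (u pronounced /juː/) — a consonant sound.
So the article is *a*: She mentioned a unique opportunity.

a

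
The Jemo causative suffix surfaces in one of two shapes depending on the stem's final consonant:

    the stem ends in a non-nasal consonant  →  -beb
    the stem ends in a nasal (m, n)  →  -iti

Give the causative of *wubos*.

The final consonant of *wubos* is /s/, which is non-nasal, so the suffix is -beb, giving *wubosbeb*.

wubosbeb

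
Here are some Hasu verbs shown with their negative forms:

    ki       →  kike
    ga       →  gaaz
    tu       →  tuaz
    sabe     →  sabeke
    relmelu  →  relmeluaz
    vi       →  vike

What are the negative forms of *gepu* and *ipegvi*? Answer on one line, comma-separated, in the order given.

The alternation tracks the last vowel of the stem — -ke when the last vowel of the stem is a front vowel (*ki*, *sabe*, *vi*); -az when the last vowel of the stem is a back vowel (*ga*, *tu*, *relmelu*).
Since the last vowel of *gepu* is /u/ (a back vowel), it takes -az, giving *gepuaz*.
*ipegvi*: last vowel = /i/, a front vowel → -ke → *ipegvike*.

gepuaz, ipegvike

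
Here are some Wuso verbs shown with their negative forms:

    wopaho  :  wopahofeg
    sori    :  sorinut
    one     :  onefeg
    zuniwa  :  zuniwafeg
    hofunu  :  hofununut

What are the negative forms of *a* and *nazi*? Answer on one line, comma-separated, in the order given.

afeg, nazinut

The suffix is conditioned by the last vowel: -nut when the last vowel of the stem is a high vowel (*sori*, *hofunu*); -feg when the last vowel of the stem is a non-high vowel (*wopaho*, *one*, *zuniwa*).
*a*: last vowel = /a/, a non-high vowel → -feg → *afeg*.
*nazi* — last vowel /i/ (a high vowel) → -nut → *nazinut*.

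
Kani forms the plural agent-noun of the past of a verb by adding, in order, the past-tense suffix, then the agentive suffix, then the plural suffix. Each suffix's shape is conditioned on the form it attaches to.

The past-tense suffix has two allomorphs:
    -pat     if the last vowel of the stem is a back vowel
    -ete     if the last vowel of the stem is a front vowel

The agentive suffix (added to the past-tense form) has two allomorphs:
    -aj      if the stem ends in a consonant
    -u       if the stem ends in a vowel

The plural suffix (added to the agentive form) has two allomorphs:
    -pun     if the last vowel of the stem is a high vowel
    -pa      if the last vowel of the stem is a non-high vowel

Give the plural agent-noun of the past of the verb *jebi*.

jebieteupun

Since the last vowel of *jebi* is /i/ (a front vowel), it takes -ete, giving *jebiete*.
The final sound of the past-tense form *jebiete* is /e/, which is a vowel, so the agentive suffix is -u, giving *jebieteu*.
Since the last vowel of the agentive form *jebieteu* is /u/ (a high vowel), it takes -pun, giving *jebieteupun*.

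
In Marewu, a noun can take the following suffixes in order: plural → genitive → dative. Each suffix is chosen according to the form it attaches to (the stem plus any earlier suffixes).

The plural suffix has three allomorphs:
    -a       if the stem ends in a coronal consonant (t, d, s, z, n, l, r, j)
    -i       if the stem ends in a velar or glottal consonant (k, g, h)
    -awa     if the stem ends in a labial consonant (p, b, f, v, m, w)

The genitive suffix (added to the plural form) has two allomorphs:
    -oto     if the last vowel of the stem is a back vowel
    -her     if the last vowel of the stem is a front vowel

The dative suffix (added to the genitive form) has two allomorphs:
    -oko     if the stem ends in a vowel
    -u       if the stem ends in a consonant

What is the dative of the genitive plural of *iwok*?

iwokiheru

Since the final consonant of *iwok* is /k/ (velar/glottal), it takes -i, giving *iwoki*.
The plural form *iwoki* — last vowel /i/ (a front vowel) → -her → *iwokiher*.
Since the final sound of the genitive form *iwokiher* is /r/ (a consonant), it takes -u, giving *iwokiheru*.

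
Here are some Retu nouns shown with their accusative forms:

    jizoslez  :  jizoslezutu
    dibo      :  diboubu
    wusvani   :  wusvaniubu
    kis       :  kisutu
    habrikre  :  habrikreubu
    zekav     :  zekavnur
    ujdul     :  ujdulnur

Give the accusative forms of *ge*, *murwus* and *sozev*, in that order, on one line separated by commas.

geubu, murwusutu, sozevnur

The pattern is sibilance of the final sound: -utu when the stem ends in a sibilant (*jizoslez*, *kis*); -nur when the stem ends in a non-sibilant consonant (*zekav*, *ujdul*); -ubu when the stem ends in a vowel (*dibo*, *wusvani*, *habrikre*).
The final sound of *ge* is /e/, which is a vowel, so the suffix is -ubu, giving *geubu*.
Since the final sound of *murwus* is /s/ (a sibilant), it takes -utu, giving *murwusutu*.
*sozev* — final sound /v/ (a non-sibilant consonant) → -nur → *sozevnur*.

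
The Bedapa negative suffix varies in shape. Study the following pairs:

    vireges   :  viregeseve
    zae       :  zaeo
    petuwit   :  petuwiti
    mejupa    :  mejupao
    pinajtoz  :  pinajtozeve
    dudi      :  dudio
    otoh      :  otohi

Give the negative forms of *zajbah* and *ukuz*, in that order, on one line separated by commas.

Looking at the final sound of each stem: -eve when the stem ends in a sibilant (*vireges*, *pinajtoz*); -i when the stem ends in a non-sibilant consonant (*petuwit*, *otoh*); -o when the stem ends in a vowel (*zae*, *mejupa*, *dudi*).
Since the final sound of *zajbah* is /h/ (a non-sibilant consonant), it takes -i, giving *zajbahi*.
*ukuz* — final sound /z/ (a sibilant) → -eve → *ukuzeve*.

zajbahi, ukuzeve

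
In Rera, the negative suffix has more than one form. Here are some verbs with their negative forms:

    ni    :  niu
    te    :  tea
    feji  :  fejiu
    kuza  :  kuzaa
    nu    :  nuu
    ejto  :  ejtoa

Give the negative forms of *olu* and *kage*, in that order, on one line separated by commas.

The pattern is height harmony: -u when the last vowel of the stem is a high vowel (*ni*, *feji*, *nu*); -a when the last vowel of the stem is a non-high vowel (*te*, *kuza*, *ejto*).
*olu*: last vowel = /u/, a high vowel → -u → *oluu*.
*kage*: last vowel = /e/, a non-high vowel → -a → *kagea*.

oluu, kagea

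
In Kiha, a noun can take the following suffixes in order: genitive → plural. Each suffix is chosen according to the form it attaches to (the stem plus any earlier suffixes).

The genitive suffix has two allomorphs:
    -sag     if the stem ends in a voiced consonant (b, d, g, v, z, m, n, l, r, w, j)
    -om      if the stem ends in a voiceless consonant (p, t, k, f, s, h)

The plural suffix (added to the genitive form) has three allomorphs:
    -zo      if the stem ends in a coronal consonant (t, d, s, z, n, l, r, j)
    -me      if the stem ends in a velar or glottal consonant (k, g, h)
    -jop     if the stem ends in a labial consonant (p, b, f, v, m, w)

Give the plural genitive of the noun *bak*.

Since the final consonant of *bak* is /k/ (voiceless), it takes -om, giving *bakom*.
The genitive form *bakom* — final consonant /m/ (labial) → -jop → *bakomjop*.

bakomjop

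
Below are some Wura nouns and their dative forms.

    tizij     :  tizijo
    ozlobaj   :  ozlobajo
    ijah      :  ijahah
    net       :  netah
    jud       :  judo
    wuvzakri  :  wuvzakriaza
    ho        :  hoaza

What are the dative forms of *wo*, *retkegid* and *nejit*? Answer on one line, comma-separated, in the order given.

Looking at the final sound of each stem: -ah when the stem ends in a voiceless consonant (*ijah*, *net*); -o when the stem ends in a voiced consonant (*tizij*, *ozlobaj*, *jud*); -aza when the stem ends in a vowel (*wuvzakri*, *ho*).
*wo*: final sound = /o/, a vowel → -aza → *woaza*.
*retkegid*: final sound = /d/, a voiced consonant → -o → *retkegido*.
Since the final sound of *nejit* is /t/ (a voiceless consonant), it takes -ah, giving *nejitah*.

woaza, retkegido, nejitah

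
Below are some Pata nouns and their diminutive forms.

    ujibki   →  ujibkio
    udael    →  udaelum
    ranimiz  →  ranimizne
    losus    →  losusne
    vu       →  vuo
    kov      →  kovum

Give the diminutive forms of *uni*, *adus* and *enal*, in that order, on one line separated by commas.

unio, adusne, enalum

Looking at the final sound of each stem: -ne when the stem ends in a sibilant (*ranimiz*, *losus*); -um when the stem ends in a non-sibilant consonant (*udael*, *kov*); -o when the stem ends in a vowel (*ujibki*, *vu*).
The final sound of *uni* is /i/, which is a vowel, so the suffix is -o, giving *unio*.
The final sound of *adus* is /s/, which is a sibilant, so the suffix is -ne, giving *adusne*.
*enal*: final sound = /l/, a non-sibilant consonant → -um → *enalum*.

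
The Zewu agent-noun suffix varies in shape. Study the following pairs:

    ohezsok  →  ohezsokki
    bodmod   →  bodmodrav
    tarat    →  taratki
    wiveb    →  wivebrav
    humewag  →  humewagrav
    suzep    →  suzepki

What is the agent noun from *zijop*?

zijopki

The suffix is conditioned by the final consonant: -ki when the stem ends in a voiceless consonant (*ohezsok*, *tarat*, *suzep*); -rav when the stem ends in a voiced consonant (*bodmod*, *wiveb*, *humewag*).
*zijop*: final consonant = /p/, voiceless → -ki → *zijopki*.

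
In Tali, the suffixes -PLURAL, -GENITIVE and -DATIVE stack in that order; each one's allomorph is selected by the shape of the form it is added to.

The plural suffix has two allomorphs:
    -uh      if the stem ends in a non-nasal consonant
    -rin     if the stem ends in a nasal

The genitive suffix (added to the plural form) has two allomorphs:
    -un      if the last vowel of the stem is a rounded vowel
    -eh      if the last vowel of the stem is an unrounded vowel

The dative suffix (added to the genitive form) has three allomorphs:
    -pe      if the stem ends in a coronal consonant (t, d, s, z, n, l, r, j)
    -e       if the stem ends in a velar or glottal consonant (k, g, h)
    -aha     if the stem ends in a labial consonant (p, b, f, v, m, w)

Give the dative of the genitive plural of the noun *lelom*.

lelomrinehe

*lelom* — final consonant /m/ (a nasal) → -rin → *lelomrin*.
Since the last vowel of the plural form *lelomrin* is /i/ (an unrounded vowel), it takes -eh, giving *lelomrineh*.
The final consonant of the genitive form *lelomrineh* is /h/, which is velar/glottal, so the dative suffix is -e, giving *lelomrinehe*.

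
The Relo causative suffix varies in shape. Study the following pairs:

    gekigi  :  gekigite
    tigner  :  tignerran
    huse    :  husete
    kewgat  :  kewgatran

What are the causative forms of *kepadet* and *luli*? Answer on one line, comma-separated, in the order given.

kepadetran, lulite

The alternation tracks the final sound of the stem — -ran when the stem ends in a consonant (*tigner*, *kewgat*); -te when the stem ends in a vowel (*gekigi*, *huse*).
*kepadet* — final sound /t/ (a consonant) → -ran → *kepadetran*.
*luli*: final sound = /i/, a vowel → -te → *lulite*.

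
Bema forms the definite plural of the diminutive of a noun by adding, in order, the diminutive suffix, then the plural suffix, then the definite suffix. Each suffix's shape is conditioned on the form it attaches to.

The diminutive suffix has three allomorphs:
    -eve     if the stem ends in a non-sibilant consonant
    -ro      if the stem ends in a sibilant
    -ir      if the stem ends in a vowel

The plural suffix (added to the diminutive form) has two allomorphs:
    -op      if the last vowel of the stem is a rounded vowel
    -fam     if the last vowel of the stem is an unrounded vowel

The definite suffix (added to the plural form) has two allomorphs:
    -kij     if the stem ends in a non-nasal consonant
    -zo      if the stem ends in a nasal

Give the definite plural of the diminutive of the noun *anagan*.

Since the final sound of *anagan* is /n/ (a non-sibilant consonant), it takes -eve, giving *anaganeve*.
The last vowel of the diminutive form *anaganeve* is /e/, which is an unrounded vowel, so the plural suffix is -fam, giving *anaganevefam*.
The plural form *anaganevefam* — final consonant /m/ (a nasal) → -zo → *anaganevefamzo*.

anaganevefamzo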